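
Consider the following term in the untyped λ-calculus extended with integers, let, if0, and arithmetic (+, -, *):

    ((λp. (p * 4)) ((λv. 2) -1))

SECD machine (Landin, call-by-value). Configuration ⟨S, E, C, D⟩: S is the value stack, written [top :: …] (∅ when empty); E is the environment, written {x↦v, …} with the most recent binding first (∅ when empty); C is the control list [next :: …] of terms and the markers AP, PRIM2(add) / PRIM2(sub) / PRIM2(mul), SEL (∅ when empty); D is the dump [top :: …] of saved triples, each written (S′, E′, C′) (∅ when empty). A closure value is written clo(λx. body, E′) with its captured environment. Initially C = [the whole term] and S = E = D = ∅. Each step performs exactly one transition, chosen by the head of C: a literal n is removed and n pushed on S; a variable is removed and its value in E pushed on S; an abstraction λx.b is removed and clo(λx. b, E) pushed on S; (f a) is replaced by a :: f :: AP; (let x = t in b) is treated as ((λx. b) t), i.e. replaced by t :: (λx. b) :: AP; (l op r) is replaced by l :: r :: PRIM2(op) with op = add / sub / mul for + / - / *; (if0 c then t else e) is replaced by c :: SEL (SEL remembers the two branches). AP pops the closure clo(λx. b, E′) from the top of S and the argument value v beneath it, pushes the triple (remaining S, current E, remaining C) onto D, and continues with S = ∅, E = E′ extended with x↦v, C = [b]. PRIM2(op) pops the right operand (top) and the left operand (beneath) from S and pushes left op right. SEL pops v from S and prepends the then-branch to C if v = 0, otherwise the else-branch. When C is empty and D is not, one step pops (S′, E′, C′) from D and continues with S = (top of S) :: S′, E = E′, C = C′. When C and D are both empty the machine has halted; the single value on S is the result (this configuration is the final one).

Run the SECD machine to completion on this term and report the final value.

step 0: <S=∅, E=∅, C=[((λp. (p * 4)) ((λv. 2) -1))], D=∅>
step 1: <S=∅, E=∅, C=[((λv. 2) -1) :: (λp. (p * 4)) :: AP], D=∅>
step 2: <S=∅, E=∅, C=[-1 :: (λv. 2) :: AP :: (λp. (p * 4)) :: AP], D=∅>
step 3: <S=[-1], E=∅, C=[(λv. 2) :: AP :: (λp. (p * 4)) :: AP], D=∅>
step 4: <S=[clo(λv. 2, ∅) :: -1], E=∅, C=[AP :: (λp. (p * 4)) :: AP], D=∅>
step 5: <S=∅, E={v↦-1}, C=[2], D=[(∅, ∅, [(λp. (p * 4)) :: AP])]>
step 6: <S=[2], E={v↦-1}, C=∅, D=[(∅, ∅, [(λp. (p * 4)) :: AP])]>
step 7: <S=[2], E=∅, C=[(λp. (p * 4)) :: AP], D=∅>
step 8: <S=[clo(λp. (p * 4), ∅) :: 2], E=∅, C=[AP], D=∅>
step 9: <S=∅, E={p↦2}, C=[(p * 4)], D=[(∅, ∅, ∅)]>
step 10: <S=∅, E={p↦2}, C=[p :: 4 :: PRIM2(mul)], D=[(∅, ∅, ∅)]>
step 11: <S=[2], E={p↦2}, C=[4 :: PRIM2(mul)], D=[(∅, ∅, ∅)]>
step 12: <S=[4 :: 2], E={p↦2}, C=[PRIM2(mul)], D=[(∅, ∅, ∅)]>
step 13: <S=[8], E={p↦2}, C=∅, D=[(∅, ∅, ∅)]>
step 14: <S=[8], E=∅, C=∅, D=∅>
→ final value 8

Answer: 8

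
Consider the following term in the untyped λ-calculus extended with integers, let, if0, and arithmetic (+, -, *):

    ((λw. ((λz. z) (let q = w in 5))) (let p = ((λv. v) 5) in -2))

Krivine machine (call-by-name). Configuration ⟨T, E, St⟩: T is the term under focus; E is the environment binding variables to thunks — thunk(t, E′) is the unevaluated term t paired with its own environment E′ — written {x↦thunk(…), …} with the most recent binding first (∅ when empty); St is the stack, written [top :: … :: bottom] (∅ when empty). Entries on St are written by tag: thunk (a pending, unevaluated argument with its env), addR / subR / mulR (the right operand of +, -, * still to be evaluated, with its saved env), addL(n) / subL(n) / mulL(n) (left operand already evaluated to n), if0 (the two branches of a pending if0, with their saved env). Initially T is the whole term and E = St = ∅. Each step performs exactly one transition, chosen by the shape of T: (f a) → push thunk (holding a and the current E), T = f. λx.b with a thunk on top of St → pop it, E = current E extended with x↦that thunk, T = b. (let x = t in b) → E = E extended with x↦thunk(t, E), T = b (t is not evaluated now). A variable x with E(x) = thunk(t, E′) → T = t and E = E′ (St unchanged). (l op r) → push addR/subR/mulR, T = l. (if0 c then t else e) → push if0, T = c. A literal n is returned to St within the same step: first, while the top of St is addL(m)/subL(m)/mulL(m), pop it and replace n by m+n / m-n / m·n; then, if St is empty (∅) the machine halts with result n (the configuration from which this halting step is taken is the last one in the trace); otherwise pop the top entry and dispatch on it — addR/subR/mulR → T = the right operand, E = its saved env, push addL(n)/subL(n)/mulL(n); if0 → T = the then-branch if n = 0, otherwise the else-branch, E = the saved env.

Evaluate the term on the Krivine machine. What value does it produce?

Answer: 5

Machine steps:
step 0: [T=((λw. ((λz. z) (let q = w in 5))) (let p = ((λv. v) 5) in -2)) | E=∅ | St=∅]
step 1: [T=(λw. ((λz. z) (let q = w in 5))) | E=∅ | St=[thunk]]
step 2: [T=((λz. z) (let q = w in 5)) | E={w↦thunk((let p = ((λv. v) 5) in -2), ∅)} | St=∅]
step 3: [T=(λz. z) | E={w↦thunk((let p = ((λv. v) 5) in -2), ∅)} | St=[thunk]]
step 4: [T=z | E={z↦thunk((let q = w in 5), {w↦thunk((let p = ((λv. v) 5) in -2), ∅)}), w↦thunk((let p = ((λv. v) 5) in -2), ∅)} | St=∅]
step 5: [T=(let q = w in 5) | E={w↦thunk((let p = ((λv. v) 5) in -2), ∅)} | St=∅]
step 6: [T=5 | E={q↦thunk(w, {w↦thunk((let p = ((λv. v) 5) in -2), ∅)}), w↦thunk((let p = ((λv. v) 5) in -2), ∅)} | St=∅]
→ final value 5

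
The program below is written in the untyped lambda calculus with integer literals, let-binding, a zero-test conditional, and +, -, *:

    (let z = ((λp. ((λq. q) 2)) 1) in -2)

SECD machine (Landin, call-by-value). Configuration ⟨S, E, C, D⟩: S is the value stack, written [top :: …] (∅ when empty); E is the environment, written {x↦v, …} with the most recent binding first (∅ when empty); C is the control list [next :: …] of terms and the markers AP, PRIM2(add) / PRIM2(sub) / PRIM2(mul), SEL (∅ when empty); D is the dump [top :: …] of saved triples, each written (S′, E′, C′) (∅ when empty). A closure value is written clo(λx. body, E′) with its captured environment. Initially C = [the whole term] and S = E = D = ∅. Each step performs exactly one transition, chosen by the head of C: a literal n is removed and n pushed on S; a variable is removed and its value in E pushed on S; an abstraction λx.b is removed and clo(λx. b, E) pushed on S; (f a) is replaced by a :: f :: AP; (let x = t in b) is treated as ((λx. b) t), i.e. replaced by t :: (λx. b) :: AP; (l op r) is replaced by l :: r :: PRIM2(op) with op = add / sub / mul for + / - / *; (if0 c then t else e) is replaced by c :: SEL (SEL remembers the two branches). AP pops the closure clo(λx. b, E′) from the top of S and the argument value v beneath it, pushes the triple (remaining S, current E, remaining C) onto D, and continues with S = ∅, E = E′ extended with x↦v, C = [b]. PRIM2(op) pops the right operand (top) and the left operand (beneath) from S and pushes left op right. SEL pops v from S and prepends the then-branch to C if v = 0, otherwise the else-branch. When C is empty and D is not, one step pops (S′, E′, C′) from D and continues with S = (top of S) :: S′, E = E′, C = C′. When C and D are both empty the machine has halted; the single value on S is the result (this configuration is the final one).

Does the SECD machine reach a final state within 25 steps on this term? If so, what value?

0. ⟨S=∅; E=∅; C=[(let z = ((λp. ((λq. q) 2)) 1) in -2)]; D=∅⟩
1. ⟨S=∅; E=∅; C=[((λp. ((λq. q) 2)) 1) :: (λz. -2) :: AP]; D=∅⟩
2. ⟨S=∅; E=∅; C=[1 :: (λp. ((λq. q) 2)) :: AP :: (λz. -2) :: AP]; D=∅⟩
3. ⟨S=[1]; E=∅; C=[(λp. ((λq. q) 2)) :: AP :: (λz. -2) :: AP]; D=∅⟩
4. ⟨S=[clo(λp. ((λq. q) 2), ∅) :: 1]; E=∅; C=[AP :: (λz. -2) :: AP]; D=∅⟩
5. ⟨S=∅; E={p↦1}; C=[((λq. q) 2)]; D=[(∅, ∅, [(λz. -2) :: AP])]⟩
6. ⟨S=∅; E={p↦1}; C=[2 :: (λq. q) :: AP]; D=[(∅, ∅, [(λz. -2) :: AP])]⟩
7. ⟨S=[2]; E={p↦1}; C=[(λq. q) :: AP]; D=[(∅, ∅, [(λz. -2) :: AP])]⟩
8. ⟨S=[clo(λq. q, {p↦1}) :: 2]; E={p↦1}; C=[AP]; D=[(∅, ∅, [(λz. -2) :: AP])]⟩
9. ⟨S=∅; E={q↦2, p↦1}; C=[q]; D=[(∅, {p↦1}, ∅) :: (∅, ∅, [(λz. -2) :: AP])]⟩
10. ⟨S=[2]; E={q↦2, p↦1}; C=∅; D=[(∅, {p↦1}, ∅) :: (∅, ∅, [(λz. -2) :: AP])]⟩
11. ⟨S=[2]; E={p↦1}; C=∅; D=[(∅, ∅, [(λz. -2) :: AP])]⟩
12. ⟨S=[2]; E=∅; C=[(λz. -2) :: AP]; D=∅⟩
13. ⟨S=[clo(λz. -2, ∅) :: 2]; E=∅; C=[AP]; D=∅⟩
14. ⟨S=∅; E={z↦2}; C=[-2]; D=[(∅, ∅, ∅)]⟩
15. ⟨S=[-2]; E={z↦2}; C=∅; D=[(∅, ∅, ∅)]⟩
16. ⟨S=[-2]; E=∅; C=∅; D=∅⟩
→ final value -2

Answer: -2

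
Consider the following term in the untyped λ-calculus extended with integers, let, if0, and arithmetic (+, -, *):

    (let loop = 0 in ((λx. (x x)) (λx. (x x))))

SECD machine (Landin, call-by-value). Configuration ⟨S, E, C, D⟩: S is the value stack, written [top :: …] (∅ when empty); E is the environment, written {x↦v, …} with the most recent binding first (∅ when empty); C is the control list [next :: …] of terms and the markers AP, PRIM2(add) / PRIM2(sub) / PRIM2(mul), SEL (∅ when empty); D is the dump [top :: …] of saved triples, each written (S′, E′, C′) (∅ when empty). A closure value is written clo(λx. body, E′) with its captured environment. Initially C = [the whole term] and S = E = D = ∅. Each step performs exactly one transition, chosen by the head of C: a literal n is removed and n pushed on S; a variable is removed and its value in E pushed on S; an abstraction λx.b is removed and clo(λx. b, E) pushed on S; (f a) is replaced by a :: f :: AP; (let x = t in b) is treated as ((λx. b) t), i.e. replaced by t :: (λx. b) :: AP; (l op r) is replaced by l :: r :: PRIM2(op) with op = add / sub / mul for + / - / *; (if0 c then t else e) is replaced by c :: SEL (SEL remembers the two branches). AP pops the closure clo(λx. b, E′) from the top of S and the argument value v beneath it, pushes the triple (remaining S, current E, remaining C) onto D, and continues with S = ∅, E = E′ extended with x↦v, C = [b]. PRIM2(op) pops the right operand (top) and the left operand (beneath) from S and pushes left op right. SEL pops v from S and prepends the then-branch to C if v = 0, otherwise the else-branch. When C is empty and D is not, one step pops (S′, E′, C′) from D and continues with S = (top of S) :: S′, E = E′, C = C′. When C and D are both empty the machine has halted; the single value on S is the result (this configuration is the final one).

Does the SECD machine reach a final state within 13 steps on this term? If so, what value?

[0] <S=∅, E=∅, C=[(let loop = 0 in ((λx. (x x)) (λx. (x x))))], D=∅>
[1] <S=∅, E=∅, C=[0 :: (λloop. ((λx. (x x)) (λx. (x x)))) :: AP], D=∅>
[2] <S=[0], E=∅, C=[(λloop. ((λx. (x x)) (λx. (x x)))) :: AP], D=∅>
[3] <S=[clo(λloop. ((λx. (x x)) (λx. (x x))), ∅) :: 0], E=∅, C=[AP], D=∅>
[4] <S=∅, E={loop↦0}, C=[((λx. (x x)) (λx. (x x)))], D=[(∅, ∅, ∅)]>
[5] <S=∅, E={loop↦0}, C=[(λx. (x x)) :: (λx. (x x)) :: AP], D=[(∅, ∅, ∅)]>
[6] <S=[clo(λx. (x x), {loop↦0})], E={loop↦0}, C=[(λx. (x x)) :: AP], D=[(∅, ∅, ∅)]>
[7] <S=[clo(λx. (x x), {loop↦0}) :: clo(λx. (x x), {loop↦0})], E={loop↦0}, C=[AP], D=[(∅, ∅, ∅)]>
[8] <S=∅, E={x↦clo(λx. (x x), {loop↦0}), loop↦0}, C=[(x x)], D=[(∅, {loop↦0}, ∅) :: (∅, ∅, ∅)]>
[9] <S=∅, E={x↦clo(λx. (x x), {loop↦0}), loop↦0}, C=[x :: x :: AP], D=[(∅, {loop↦0}, ∅) :: (∅, ∅, ∅)]>
[10] <S=[clo(λx. (x x), {loop↦0})], E={x↦clo(λx. (x x), {loop↦0}), loop↦0}, C=[x :: AP], D=[(∅, {loop↦0}, ∅) :: (∅, ∅, ∅)]>
[11] <S=[clo(λx. (x x), {loop↦0}) :: clo(λx. (x x), {loop↦0})], E={x↦clo(λx. (x x), {loop↦0}), loop↦0}, C=[AP], D=[(∅, {loop↦0}, ∅) :: (∅, ∅, ∅)]>
[12] <S=∅, E={x↦clo(λx. (x x), {loop↦0}), loop↦0}, C=[(x x)], D=[(∅, {x↦clo(λx. (x x), {loop↦0}), loop↦0}, ∅) :: (∅, {loop↦0}, ∅) :: (∅, ∅, ∅)]>
[13] <S=∅, E={x↦clo(λx. (x x), {loop↦0}), loop↦0}, C=[x :: x :: AP], D=[(∅, {x↦clo(λx. (x x), {loop↦0}), loop↦0}, ∅) :: (∅, {loop↦0}, ∅) :: (∅, ∅, ∅)]>
→ 13 transitions taken and the configuration is still not final: no result within 13 steps

Answer: DIVERGES (no final state within 13 steps)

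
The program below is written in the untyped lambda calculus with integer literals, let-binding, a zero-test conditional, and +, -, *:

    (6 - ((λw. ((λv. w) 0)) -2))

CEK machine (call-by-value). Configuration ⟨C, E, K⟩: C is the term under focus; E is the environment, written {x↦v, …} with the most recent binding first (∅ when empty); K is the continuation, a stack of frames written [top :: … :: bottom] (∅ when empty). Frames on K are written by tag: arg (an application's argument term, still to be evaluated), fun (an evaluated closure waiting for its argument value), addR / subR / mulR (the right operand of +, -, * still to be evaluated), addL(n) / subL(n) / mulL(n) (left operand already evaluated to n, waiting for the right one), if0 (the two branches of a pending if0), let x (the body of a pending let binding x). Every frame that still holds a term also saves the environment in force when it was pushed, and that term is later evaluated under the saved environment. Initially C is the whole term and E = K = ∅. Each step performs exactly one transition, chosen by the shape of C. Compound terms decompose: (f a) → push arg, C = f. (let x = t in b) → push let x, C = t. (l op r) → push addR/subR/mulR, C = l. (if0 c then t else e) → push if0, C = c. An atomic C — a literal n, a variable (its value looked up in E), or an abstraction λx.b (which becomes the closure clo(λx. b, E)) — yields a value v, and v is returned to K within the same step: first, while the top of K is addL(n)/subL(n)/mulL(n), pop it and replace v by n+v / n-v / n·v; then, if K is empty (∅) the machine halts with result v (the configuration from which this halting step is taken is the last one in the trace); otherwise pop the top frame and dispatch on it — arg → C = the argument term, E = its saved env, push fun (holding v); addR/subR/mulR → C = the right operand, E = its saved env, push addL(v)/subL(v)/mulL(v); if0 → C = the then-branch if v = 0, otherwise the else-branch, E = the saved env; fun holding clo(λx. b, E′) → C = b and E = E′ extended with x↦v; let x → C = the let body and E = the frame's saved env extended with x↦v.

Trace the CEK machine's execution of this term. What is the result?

Answer: 8

Execution trace:
0. [C=(6 - ((λw. ((λv. w) 0)) -2)) | E=∅ | K=∅]
1. [C=6 | E=∅ | K=[subR]]
2. [C=((λw. ((λv. w) 0)) -2) | E=∅ | K=[subL(6)]]
3. [C=(λw. ((λv. w) 0)) | E=∅ | K=[arg :: subL(6)]]
4. [C=-2 | E=∅ | K=[fun :: subL(6)]]
5. [C=((λv. w) 0) | E={w↦-2} | K=[subL(6)]]
6. [C=(λv. w) | E={w↦-2} | K=[arg :: subL(6)]]
7. [C=0 | E={w↦-2} | K=[fun :: subL(6)]]
8. [C=w | E={v↦0, w↦-2} | K=[subL(6)]]
→ final value 8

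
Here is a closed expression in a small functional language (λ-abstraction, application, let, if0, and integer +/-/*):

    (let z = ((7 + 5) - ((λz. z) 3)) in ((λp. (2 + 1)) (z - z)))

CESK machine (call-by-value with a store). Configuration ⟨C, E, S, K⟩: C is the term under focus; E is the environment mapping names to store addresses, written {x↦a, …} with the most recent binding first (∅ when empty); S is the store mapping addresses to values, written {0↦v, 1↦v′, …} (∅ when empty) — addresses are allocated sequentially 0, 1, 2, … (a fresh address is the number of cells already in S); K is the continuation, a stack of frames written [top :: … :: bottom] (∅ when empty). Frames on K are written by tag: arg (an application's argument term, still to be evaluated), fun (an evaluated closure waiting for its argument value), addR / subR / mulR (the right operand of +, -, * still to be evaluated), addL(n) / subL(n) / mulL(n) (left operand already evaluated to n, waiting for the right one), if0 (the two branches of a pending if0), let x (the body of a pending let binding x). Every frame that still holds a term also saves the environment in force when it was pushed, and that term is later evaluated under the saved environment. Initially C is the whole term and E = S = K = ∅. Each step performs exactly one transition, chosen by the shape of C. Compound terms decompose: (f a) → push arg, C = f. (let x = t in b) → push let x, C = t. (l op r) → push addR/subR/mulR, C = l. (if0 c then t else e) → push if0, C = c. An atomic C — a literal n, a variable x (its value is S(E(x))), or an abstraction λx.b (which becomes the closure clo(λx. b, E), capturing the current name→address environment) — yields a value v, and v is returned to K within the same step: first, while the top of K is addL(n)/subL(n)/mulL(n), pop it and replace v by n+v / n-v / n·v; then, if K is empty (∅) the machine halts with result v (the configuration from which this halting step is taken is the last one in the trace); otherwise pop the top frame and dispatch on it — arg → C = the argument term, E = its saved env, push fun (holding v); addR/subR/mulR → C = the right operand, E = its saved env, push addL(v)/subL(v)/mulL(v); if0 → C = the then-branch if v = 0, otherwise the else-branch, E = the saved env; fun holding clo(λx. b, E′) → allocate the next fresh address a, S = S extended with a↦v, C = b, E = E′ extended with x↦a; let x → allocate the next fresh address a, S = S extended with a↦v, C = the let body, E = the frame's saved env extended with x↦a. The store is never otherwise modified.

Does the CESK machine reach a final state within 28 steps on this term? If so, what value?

Answer: 3

Execution trace:
0. <C=(let z = ((7 + 5) - ((λz. z) 3)) in ((λp. (2 + 1)) (z - z))), E=∅, S=∅, K=∅>
1. <C=((7 + 5) - ((λz. z) 3)), E=∅, S=∅, K=[let z]>
2. <C=(7 + 5), E=∅, S=∅, K=[subR :: let z]>
3. <C=7, E=∅, S=∅, K=[addR :: subR :: let z]>
4. <C=5, E=∅, S=∅, K=[addL(7) :: subR :: let z]>
5. <C=((λz. z) 3), E=∅, S=∅, K=[subL(12) :: let z]>
6. <C=(λz. z), E=∅, S=∅, K=[arg :: subL(12) :: let z]>
7. <C=3, E=∅, S=∅, K=[fun :: subL(12) :: let z]>
8. <C=z, E={z↦0}, S={0↦3}, K=[subL(12) :: let z]>
9. <C=((λp. (2 + 1)) (z - z)), E={z↦1}, S={0↦3, 1↦9}, K=∅>
10. <C=(λp. (2 + 1)), E={z↦1}, S={0↦3, 1↦9}, K=[arg]>
11. <C=(z - z), E={z↦1}, S={0↦3, 1↦9}, K=[fun]>
12. <C=z, E={z↦1}, S={0↦3, 1↦9}, K=[subR :: fun]>
13. <C=z, E={z↦1}, S={0↦3, 1↦9}, K=[subL(9) :: fun]>
14. <C=(2 + 1), E={p↦2, z↦1}, S={0↦3, 1↦9, 2↦0}, K=∅>
15. <C=2, E={p↦2, z↦1}, S={0↦3, 1↦9, 2↦0}, K=[addR]>
16. <C=1, E={p↦2, z↦1}, S={0↦3, 1↦9, 2↦0}, K=[addL(2)]>
→ final value 3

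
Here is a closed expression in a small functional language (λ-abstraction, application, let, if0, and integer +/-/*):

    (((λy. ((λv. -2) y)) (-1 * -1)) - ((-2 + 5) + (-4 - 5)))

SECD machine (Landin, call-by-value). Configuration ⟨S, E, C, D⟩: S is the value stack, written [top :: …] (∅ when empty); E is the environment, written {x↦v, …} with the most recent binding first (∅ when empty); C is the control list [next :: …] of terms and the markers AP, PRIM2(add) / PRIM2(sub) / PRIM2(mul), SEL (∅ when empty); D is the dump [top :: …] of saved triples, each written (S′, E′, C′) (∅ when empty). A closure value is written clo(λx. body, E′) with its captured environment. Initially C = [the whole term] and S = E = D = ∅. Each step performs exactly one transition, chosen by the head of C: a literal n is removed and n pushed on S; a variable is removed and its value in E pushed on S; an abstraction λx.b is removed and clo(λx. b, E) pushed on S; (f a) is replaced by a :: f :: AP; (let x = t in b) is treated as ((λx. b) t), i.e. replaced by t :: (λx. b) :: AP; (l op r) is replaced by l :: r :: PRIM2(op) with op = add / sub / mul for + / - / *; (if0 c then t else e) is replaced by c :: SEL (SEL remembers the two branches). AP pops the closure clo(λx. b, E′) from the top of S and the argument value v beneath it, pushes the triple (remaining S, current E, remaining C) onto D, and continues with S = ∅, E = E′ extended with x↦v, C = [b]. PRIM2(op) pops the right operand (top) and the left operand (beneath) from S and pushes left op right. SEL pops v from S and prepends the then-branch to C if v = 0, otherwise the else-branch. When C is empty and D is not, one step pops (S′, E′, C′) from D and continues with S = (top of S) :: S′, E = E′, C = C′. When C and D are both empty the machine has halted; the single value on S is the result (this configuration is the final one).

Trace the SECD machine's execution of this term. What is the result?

Answer: 4

Derivation:
step 0: [S=∅ | E=∅ | C=[(((λy. ((λv. -2) y)) (-1 * -1)) - ((-2 + 5) + (-4 - 5)))] | D=∅]
step 1: [S=∅ | E=∅ | C=[((λy. ((λv. -2) y)) (-1 * -1)) :: ((-2 + 5) + (-4 - 5)) :: PRIM2(sub)] | D=∅]
step 2: [S=∅ | E=∅ | C=[(-1 * -1) :: (λy. ((λv. -2) y)) :: AP :: ((-2 + 5) + (-4 - 5)) :: PRIM2(sub)] | D=∅]
step 3: [S=∅ | E=∅ | C=[-1 :: -1 :: PRIM2(mul) :: (λy. ((λv. -2) y)) :: AP :: ((-2 + 5) + (-4 - 5)) :: PRIM2(sub)] | D=∅]
step 4: [S=[-1] | E=∅ | C=[-1 :: PRIM2(mul) :: (λy. ((λv. -2) y)) :: AP :: ((-2 + 5) + (-4 - 5)) :: PRIM2(sub)] | D=∅]
step 5: [S=[-1 :: -1] | E=∅ | C=[PRIM2(mul) :: (λy. ((λv. -2) y)) :: AP :: ((-2 + 5) + (-4 - 5)) :: PRIM2(sub)] | D=∅]
step 6: [S=[1] | E=∅ | C=[(λy. ((λv. -2) y)) :: AP :: ((-2 + 5) + (-4 - 5)) :: PRIM2(sub)] | D=∅]
step 7: [S=[clo(λy. ((λv. -2) y), ∅) :: 1] | E=∅ | C=[AP :: ((-2 + 5) + (-4 - 5)) :: PRIM2(sub)] | D=∅]
step 8: [S=∅ | E={y↦1} | C=[((λv. -2) y)] | D=[(∅, ∅, [((-2 + 5) + (-4 - 5)) :: PRIM2(sub)])]]
step 9: [S=∅ | E={y↦1} | C=[y :: (λv. -2) :: AP] | D=[(∅, ∅, [((-2 + 5) + (-4 - 5)) :: PRIM2(sub)])]]
step 10: [S=[1] | E={y↦1} | C=[(λv. -2) :: AP] | D=[(∅, ∅, [((-2 + 5) + (-4 - 5)) :: PRIM2(sub)])]]
step 11: [S=[clo(λv. -2, {y↦1}) :: 1] | E={y↦1} | C=[AP] | D=[(∅, ∅, [((-2 + 5) + (-4 - 5)) :: PRIM2(sub)])]]
step 12: [S=∅ | E={v↦1, y↦1} | C=[-2] | D=[(∅, {y↦1}, ∅) :: (∅, ∅, [((-2 + 5) + (-4 - 5)) :: PRIM2(sub)])]]
step 13: [S=[-2] | E={v↦1, y↦1} | C=∅ | D=[(∅, {y↦1}, ∅) :: (∅, ∅, [((-2 + 5) + (-4 - 5)) :: PRIM2(sub)])]]
step 14: [S=[-2] | E={y↦1} | C=∅ | D=[(∅, ∅, [((-2 + 5) + (-4 - 5)) :: PRIM2(sub)])]]
step 15: [S=[-2] | E=∅ | C=[((-2 + 5) + (-4 - 5)) :: PRIM2(sub)] | D=∅]
step 16: [S=[-2] | E=∅ | C=[(-2 + 5) :: (-4 - 5) :: PRIM2(add) :: PRIM2(sub)] | D=∅]
step 17: [S=[-2] | E=∅ | C=[-2 :: 5 :: PRIM2(add) :: (-4 - 5) :: PRIM2(add) :: PRIM2(sub)] | D=∅]
step 18: [S=[-2 :: -2] | E=∅ | C=[5 :: PRIM2(add) :: (-4 - 5) :: PRIM2(add) :: PRIM2(sub)] | D=∅]
step 19: [S=[5 :: -2 :: -2] | E=∅ | C=[PRIM2(add) :: (-4 - 5) :: PRIM2(add) :: PRIM2(sub)] | D=∅]
step 20: [S=[3 :: -2] | E=∅ | C=[(-4 - 5) :: PRIM2(add) :: PRIM2(sub)] | D=∅]
step 21: [S=[3 :: -2] | E=∅ | C=[-4 :: 5 :: PRIM2(sub) :: PRIM2(add) :: PRIM2(sub)] | D=∅]
step 22: [S=[-4 :: 3 :: -2] | E=∅ | C=[5 :: PRIM2(sub) :: PRIM2(add) :: PRIM2(sub)] | D=∅]
step 23: [S=[5 :: -4 :: 3 :: -2] | E=∅ | C=[PRIM2(sub) :: PRIM2(add) :: PRIM2(sub)] | D=∅]
step 24: [S=[-9 :: 3 :: -2] | E=∅ | C=[PRIM2(add) :: PRIM2(sub)] | D=∅]
step 25: [S=[-6 :: -2] | E=∅ | C=[PRIM2(sub)] | D=∅]
step 26: [S=[4] | E=∅ | C=∅ | D=∅]
→ final value 4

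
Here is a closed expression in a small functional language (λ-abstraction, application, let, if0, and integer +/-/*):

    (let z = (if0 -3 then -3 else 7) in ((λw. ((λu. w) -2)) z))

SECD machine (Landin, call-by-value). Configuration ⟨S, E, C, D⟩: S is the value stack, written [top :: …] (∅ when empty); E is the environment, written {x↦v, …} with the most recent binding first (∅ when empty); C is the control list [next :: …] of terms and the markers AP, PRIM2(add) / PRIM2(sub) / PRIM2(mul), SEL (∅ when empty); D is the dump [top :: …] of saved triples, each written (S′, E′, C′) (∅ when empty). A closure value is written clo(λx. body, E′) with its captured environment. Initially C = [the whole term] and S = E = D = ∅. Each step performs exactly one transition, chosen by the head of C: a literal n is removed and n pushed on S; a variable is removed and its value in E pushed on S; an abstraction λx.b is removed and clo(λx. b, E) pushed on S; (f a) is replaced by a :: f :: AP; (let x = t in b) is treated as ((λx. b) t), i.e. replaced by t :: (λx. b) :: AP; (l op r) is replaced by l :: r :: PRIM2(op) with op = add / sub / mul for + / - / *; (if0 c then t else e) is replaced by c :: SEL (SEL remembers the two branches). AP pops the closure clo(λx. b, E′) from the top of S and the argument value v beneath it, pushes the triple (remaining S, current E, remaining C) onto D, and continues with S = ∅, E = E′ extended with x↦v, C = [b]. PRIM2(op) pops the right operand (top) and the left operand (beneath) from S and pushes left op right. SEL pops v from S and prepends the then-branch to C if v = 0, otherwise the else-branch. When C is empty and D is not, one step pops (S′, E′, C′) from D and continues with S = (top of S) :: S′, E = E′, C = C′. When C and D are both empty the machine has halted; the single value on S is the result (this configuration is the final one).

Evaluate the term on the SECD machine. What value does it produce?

Answer: 7

Execution trace:
t=0: <S=∅, E=∅, C=[(let z = (if0 -3 then -3 else 7) in ((λw. ((λu. w) -2)) z))], D=∅>
t=1: <S=∅, E=∅, C=[(if0 -3 then -3 else 7) :: (λz. ((λw. ((λu. w) -2)) z)) :: AP], D=∅>
t=2: <S=∅, E=∅, C=[-3 :: SEL :: (λz. ((λw. ((λu. w) -2)) z)) :: AP], D=∅>
t=3: <S=[-3], E=∅, C=[SEL :: (λz. ((λw. ((λu. w) -2)) z)) :: AP], D=∅>
t=4: <S=∅, E=∅, C=[7 :: (λz. ((λw. ((λu. w) -2)) z)) :: AP], D=∅>
t=5: <S=[7], E=∅, C=[(λz. ((λw. ((λu. w) -2)) z)) :: AP], D=∅>
t=6: <S=[clo(λz. ((λw. ((λu. w) -2)) z), ∅) :: 7], E=∅, C=[AP], D=∅>
t=7: <S=∅, E={z↦7}, C=[((λw. ((λu. w) -2)) z)], D=[(∅, ∅, ∅)]>
t=8: <S=∅, E={z↦7}, C=[z :: (λw. ((λu. w) -2)) :: AP], D=[(∅, ∅, ∅)]>
t=9: <S=[7], E={z↦7}, C=[(λw. ((λu. w) -2)) :: AP], D=[(∅, ∅, ∅)]>
t=10: <S=[clo(λw. ((λu. w) -2), {z↦7}) :: 7], E={z↦7}, C=[AP], D=[(∅, ∅, ∅)]>
t=11: <S=∅, E={w↦7, z↦7}, C=[((λu. w) -2)], D=[(∅, {z↦7}, ∅) :: (∅, ∅, ∅)]>
t=12: <S=∅, E={w↦7, z↦7}, C=[-2 :: (λu. w) :: AP], D=[(∅, {z↦7}, ∅) :: (∅, ∅, ∅)]>
t=13: <S=[-2], E={w↦7, z↦7}, C=[(λu. w) :: AP], D=[(∅, {z↦7}, ∅) :: (∅, ∅, ∅)]>
t=14: <S=[clo(λu. w, {w↦7, z↦7}) :: -2], E={w↦7, z↦7}, C=[AP], D=[(∅, {z↦7}, ∅) :: (∅, ∅, ∅)]>
t=15: <S=∅, E={u↦-2, w↦7, z↦7}, C=[w], D=[(∅, {w↦7, z↦7}, ∅) :: (∅, {z↦7}, ∅) :: (∅, ∅, ∅)]>
t=16: <S=[7], E={u↦-2, w↦7, z↦7}, C=∅, D=[(∅, {w↦7, z↦7}, ∅) :: (∅, {z↦7}, ∅) :: (∅, ∅, ∅)]>
t=17: <S=[7], E={w↦7, z↦7}, C=∅, D=[(∅, {z↦7}, ∅) :: (∅, ∅, ∅)]>
t=18: <S=[7], E={z↦7}, C=∅, D=[(∅, ∅, ∅)]>
t=19: <S=[7], E=∅, C=∅, D=∅>
→ final value 7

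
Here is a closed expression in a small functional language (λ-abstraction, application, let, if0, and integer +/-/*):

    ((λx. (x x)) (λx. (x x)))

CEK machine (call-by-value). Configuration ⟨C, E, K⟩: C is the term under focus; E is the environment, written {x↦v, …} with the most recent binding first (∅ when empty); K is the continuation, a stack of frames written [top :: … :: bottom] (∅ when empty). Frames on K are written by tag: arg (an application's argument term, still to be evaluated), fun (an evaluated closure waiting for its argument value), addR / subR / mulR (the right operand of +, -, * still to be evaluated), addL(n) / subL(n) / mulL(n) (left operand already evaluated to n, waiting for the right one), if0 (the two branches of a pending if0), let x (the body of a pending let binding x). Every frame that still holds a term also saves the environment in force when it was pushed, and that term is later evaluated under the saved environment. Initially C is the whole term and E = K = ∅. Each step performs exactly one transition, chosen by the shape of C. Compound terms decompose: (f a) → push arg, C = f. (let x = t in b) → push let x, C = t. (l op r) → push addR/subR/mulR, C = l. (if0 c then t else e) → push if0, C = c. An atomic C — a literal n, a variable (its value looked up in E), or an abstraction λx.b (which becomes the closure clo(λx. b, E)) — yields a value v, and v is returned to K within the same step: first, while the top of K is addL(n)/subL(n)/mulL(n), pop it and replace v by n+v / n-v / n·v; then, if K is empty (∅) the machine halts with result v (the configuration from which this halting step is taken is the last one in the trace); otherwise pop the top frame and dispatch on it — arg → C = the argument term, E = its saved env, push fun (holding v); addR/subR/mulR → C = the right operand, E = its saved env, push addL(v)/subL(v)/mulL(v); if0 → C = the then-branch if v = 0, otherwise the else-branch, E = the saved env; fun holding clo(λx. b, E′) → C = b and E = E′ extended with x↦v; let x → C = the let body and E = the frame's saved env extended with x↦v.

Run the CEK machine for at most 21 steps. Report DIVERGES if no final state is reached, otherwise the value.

Answer: DIVERGES (no final state within 21 steps)

Execution trace:
t=0: ⟨C=((λx. (x x)) (λx. (x x))); E=∅; K=∅⟩
t=1: ⟨C=(λx. (x x)); E=∅; K=[arg]⟩
t=2: ⟨C=(λx. (x x)); E=∅; K=[fun]⟩
t=3: ⟨C=(x x); E={x↦clo(λx. (x x), ∅)}; K=∅⟩
t=4: ⟨C=x; E={x↦clo(λx. (x x), ∅)}; K=[arg]⟩
t=5: ⟨C=x; E={x↦clo(λx. (x x), ∅)}; K=[fun]⟩
… configuration repeats with period 3 (steps 3–5 recur indefinitely) …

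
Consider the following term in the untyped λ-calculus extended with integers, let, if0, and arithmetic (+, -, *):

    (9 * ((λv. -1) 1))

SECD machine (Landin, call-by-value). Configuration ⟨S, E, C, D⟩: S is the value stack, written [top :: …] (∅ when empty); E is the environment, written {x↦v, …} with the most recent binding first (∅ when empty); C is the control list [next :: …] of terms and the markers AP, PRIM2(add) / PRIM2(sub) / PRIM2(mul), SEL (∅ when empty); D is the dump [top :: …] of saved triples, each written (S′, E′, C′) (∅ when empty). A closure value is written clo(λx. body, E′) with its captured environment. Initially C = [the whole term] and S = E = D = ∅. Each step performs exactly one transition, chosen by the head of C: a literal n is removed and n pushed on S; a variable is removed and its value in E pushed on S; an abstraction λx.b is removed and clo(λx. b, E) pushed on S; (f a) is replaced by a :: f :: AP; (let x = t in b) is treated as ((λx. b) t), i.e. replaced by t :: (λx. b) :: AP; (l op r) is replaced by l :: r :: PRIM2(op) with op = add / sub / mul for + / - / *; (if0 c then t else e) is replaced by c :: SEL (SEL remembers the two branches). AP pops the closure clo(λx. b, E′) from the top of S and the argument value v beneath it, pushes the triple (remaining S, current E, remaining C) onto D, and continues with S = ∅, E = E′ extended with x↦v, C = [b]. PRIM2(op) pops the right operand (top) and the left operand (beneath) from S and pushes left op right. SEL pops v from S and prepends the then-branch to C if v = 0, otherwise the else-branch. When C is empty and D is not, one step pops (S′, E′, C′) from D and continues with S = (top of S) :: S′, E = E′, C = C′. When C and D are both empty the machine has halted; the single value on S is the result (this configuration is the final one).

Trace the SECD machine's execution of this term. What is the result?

Answer: -9

Machine steps:
step 0: <S=∅, E=∅, C=[(9 * ((λv. -1) 1))], D=∅>
step 1: <S=∅, E=∅, C=[9 :: ((λv. -1) 1) :: PRIM2(mul)], D=∅>
step 2: <S=[9], E=∅, C=[((λv. -1) 1) :: PRIM2(mul)], D=∅>
step 3: <S=[9], E=∅, C=[1 :: (λv. -1) :: AP :: PRIM2(mul)], D=∅>
step 4: <S=[1 :: 9], E=∅, C=[(λv. -1) :: AP :: PRIM2(mul)], D=∅>
step 5: <S=[clo(λv. -1, ∅) :: 1 :: 9], E=∅, C=[AP :: PRIM2(mul)], D=∅>
step 6: <S=∅, E={v↦1}, C=[-1], D=[([9], ∅, [PRIM2(mul)])]>
step 7: <S=[-1], E={v↦1}, C=∅, D=[([9], ∅, [PRIM2(mul)])]>
step 8: <S=[-1 :: 9], E=∅, C=[PRIM2(mul)], D=∅>
step 9: <S=[-9], E=∅, C=∅, D=∅>
→ final value -9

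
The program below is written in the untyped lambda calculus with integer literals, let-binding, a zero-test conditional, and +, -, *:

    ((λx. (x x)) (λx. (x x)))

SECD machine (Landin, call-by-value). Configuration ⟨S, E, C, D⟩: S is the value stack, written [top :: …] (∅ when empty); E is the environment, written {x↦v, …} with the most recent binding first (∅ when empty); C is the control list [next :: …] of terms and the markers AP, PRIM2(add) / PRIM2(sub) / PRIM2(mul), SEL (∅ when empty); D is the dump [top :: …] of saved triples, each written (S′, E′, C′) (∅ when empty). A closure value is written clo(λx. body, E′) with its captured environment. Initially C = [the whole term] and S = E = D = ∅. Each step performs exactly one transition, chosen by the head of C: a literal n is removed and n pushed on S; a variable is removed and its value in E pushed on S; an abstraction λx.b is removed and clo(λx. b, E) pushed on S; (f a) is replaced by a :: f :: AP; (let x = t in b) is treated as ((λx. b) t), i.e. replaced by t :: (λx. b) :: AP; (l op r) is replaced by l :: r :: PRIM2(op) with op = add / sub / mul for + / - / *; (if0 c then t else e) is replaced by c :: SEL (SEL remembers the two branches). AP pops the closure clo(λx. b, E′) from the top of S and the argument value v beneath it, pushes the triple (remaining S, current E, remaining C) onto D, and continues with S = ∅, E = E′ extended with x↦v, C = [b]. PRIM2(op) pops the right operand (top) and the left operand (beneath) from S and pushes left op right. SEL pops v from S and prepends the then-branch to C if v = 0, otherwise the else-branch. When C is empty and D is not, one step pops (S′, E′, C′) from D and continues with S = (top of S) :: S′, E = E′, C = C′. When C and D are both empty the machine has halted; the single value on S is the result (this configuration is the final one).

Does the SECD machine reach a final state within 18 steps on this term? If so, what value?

step 0: ⟨S=∅; E=∅; C=[((λx. (x x)) (λx. (x x)))]; D=∅⟩
step 1: ⟨S=∅; E=∅; C=[(λx. (x x)) :: (λx. (x x)) :: AP]; D=∅⟩
step 2: ⟨S=[clo(λx. (x x), ∅)]; E=∅; C=[(λx. (x x)) :: AP]; D=∅⟩
step 3: ⟨S=[clo(λx. (x x), ∅) :: clo(λx. (x x), ∅)]; E=∅; C=[AP]; D=∅⟩
step 4: ⟨S=∅; E={x↦clo(λx. (x x), ∅)}; C=[(x x)]; D=[(∅, ∅, ∅)]⟩
step 5: ⟨S=∅; E={x↦clo(λx. (x x), ∅)}; C=[x :: x :: AP]; D=[(∅, ∅, ∅)]⟩
step 6: ⟨S=[clo(λx. (x x), ∅)]; E={x↦clo(λx. (x x), ∅)}; C=[x :: AP]; D=[(∅, ∅, ∅)]⟩
step 7: ⟨S=[clo(λx. (x x), ∅) :: clo(λx. (x x), ∅)]; E={x↦clo(λx. (x x), ∅)}; C=[AP]; D=[(∅, ∅, ∅)]⟩
step 8: ⟨S=∅; E={x↦clo(λx. (x x), ∅)}; C=[(x x)]; D=[(∅, {x↦clo(λx. (x x), ∅)}, ∅) :: (∅, ∅, ∅)]⟩
step 9: ⟨S=∅; E={x↦clo(λx. (x x), ∅)}; C=[x :: x :: AP]; D=[(∅, {x↦clo(λx. (x x), ∅)}, ∅) :: (∅, ∅, ∅)]⟩
step 10: ⟨S=[clo(λx. (x x), ∅)]; E={x↦clo(λx. (x x), ∅)}; C=[x :: AP]; D=[(∅, {x↦clo(λx. (x x), ∅)}, ∅) :: (∅, ∅, ∅)]⟩
step 11: ⟨S=[clo(λx. (x x), ∅) :: clo(λx. (x x), ∅)]; E={x↦clo(λx. (x x), ∅)}; C=[AP]; D=[(∅, {x↦clo(λx. (x x), ∅)}, ∅) :: (∅, ∅, ∅)]⟩
step 12: ⟨S=∅; E={x↦clo(λx. (x x), ∅)}; C=[(x x)]; D=[(∅, {x↦clo(λx. (x x), ∅)}, ∅) :: (∅, {x↦clo(λx. (x x), ∅)}, ∅) :: (∅, ∅, ∅)]⟩
step 13: ⟨S=∅; E={x↦clo(λx. (x x), ∅)}; C=[x :: x :: AP]; D=[(∅, {x↦clo(λx. (x x), ∅)}, ∅) :: (∅, {x↦clo(λx. (x x), ∅)}, ∅) :: (∅, ∅, ∅)]⟩
step 14: ⟨S=[clo(λx. (x x), ∅)]; E={x↦clo(λx. (x x), ∅)}; C=[x :: AP]; D=[(∅, {x↦clo(λx. (x x), ∅)}, ∅) :: (∅, {x↦clo(λx. (x x), ∅)}, ∅) :: (∅, ∅, ∅)]⟩
step 15: ⟨S=[clo(λx. (x x), ∅) :: clo(λx. (x x), ∅)]; E={x↦clo(λx. (x x), ∅)}; C=[AP]; D=[(∅, {x↦clo(λx. (x x), ∅)}, ∅) :: (∅, {x↦clo(λx. (x x), ∅)}, ∅) :: (∅, ∅, ∅)]⟩
step 16: ⟨S=∅; E={x↦clo(λx. (x x), ∅)}; C=[(x x)]; D=[(∅, {x↦clo(λx. (x x), ∅)}, ∅) :: (∅, {x↦clo(λx. (x x), ∅)}, ∅) :: (∅, {x↦clo(λx. (x x), ∅)}, ∅) :: (∅, ∅, ∅)]⟩
step 17: ⟨S=∅; E={x↦clo(λx. (x x), ∅)}; C=[x :: x :: AP]; D=[(∅, {x↦clo(λx. (x x), ∅)}, ∅) :: (∅, {x↦clo(λx. (x x), ∅)}, ∅) :: (∅, {x↦clo(λx. (x x), ∅)}, ∅) :: (∅, ∅, ∅)]⟩
step 18: ⟨S=[clo(λx. (x x), ∅)]; E={x↦clo(λx. (x x), ∅)}; C=[x :: AP]; D=[(∅, {x↦clo(λx. (x x), ∅)}, ∅) :: (∅, {x↦clo(λx. (x x), ∅)}, ∅) :: (∅, {x↦clo(λx. (x x), ∅)}, ∅) :: (∅, ∅, ∅)]⟩
→ 18 transitions taken and the configuration is still not final: no result within 18 steps

Answer: DIVERGES (no final state within 18 steps)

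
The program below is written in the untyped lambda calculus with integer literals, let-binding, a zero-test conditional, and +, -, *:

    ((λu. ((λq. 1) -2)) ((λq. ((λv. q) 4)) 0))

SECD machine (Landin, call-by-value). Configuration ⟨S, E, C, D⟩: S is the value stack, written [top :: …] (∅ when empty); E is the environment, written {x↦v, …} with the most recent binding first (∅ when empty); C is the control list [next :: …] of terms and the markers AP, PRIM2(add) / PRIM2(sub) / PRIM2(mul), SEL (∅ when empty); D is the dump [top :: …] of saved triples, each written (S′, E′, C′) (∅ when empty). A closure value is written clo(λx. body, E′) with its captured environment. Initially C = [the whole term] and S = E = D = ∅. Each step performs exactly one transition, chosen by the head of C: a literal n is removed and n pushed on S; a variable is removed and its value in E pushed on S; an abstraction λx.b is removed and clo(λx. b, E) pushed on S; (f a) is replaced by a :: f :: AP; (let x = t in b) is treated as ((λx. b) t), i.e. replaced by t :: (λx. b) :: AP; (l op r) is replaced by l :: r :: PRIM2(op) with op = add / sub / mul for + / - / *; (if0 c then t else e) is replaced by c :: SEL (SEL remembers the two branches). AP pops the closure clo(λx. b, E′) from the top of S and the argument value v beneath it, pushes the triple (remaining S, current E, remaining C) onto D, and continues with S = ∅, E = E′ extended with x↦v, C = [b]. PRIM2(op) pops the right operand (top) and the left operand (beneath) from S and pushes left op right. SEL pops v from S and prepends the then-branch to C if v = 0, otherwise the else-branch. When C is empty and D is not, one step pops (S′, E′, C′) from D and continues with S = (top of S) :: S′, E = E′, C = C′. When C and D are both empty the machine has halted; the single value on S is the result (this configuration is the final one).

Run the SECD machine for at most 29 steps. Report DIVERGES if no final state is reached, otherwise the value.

Answer: 1

Execution trace:
0. <S=∅, E=∅, C=[((λu. ((λq. 1) -2)) ((λq. ((λv. q) 4)) 0))], D=∅>
1. <S=∅, E=∅, C=[((λq. ((λv. q) 4)) 0) :: (λu. ((λq. 1) -2)) :: AP], D=∅>
2. <S=∅, E=∅, C=[0 :: (λq. ((λv. q) 4)) :: AP :: (λu. ((λq. 1) -2)) :: AP], D=∅>
3. <S=[0], E=∅, C=[(λq. ((λv. q) 4)) :: AP :: (λu. ((λq. 1) -2)) :: AP], D=∅>
4. <S=[clo(λq. ((λv. q) 4), ∅) :: 0], E=∅, C=[AP :: (λu. ((λq. 1) -2)) :: AP], D=∅>
5. <S=∅, E={q↦0}, C=[((λv. q) 4)], D=[(∅, ∅, [(λu. ((λq. 1) -2)) :: AP])]>
6. <S=∅, E={q↦0}, C=[4 :: (λv. q) :: AP], D=[(∅, ∅, [(λu. ((λq. 1) -2)) :: AP])]>
7. <S=[4], E={q↦0}, C=[(λv. q) :: AP], D=[(∅, ∅, [(λu. ((λq. 1) -2)) :: AP])]>
8. <S=[clo(λv. q, {q↦0}) :: 4], E={q↦0}, C=[AP], D=[(∅, ∅, [(λu. ((λq. 1) -2)) :: AP])]>
9. <S=∅, E={v↦4, q↦0}, C=[q], D=[(∅, {q↦0}, ∅) :: (∅, ∅, [(λu. ((λq. 1) -2)) :: AP])]>
10. <S=[0], E={v↦4, q↦0}, C=∅, D=[(∅, {q↦0}, ∅) :: (∅, ∅, [(λu. ((λq. 1) -2)) :: AP])]>
11. <S=[0], E={q↦0}, C=∅, D=[(∅, ∅, [(λu. ((λq. 1) -2)) :: AP])]>
12. <S=[0], E=∅, C=[(λu. ((λq. 1) -2)) :: AP], D=∅>
13. <S=[clo(λu. ((λq. 1) -2), ∅) :: 0], E=∅, C=[AP], D=∅>
14. <S=∅, E={u↦0}, C=[((λq. 1) -2)], D=[(∅, ∅, ∅)]>
15. <S=∅, E={u↦0}, C=[-2 :: (λq. 1) :: AP], D=[(∅, ∅, ∅)]>
16. <S=[-2], E={u↦0}, C=[(λq. 1) :: AP], D=[(∅, ∅, ∅)]>
17. <S=[clo(λq. 1, {u↦0}) :: -2], E={u↦0}, C=[AP], D=[(∅, ∅, ∅)]>
18. <S=∅, E={q↦-2, u↦0}, C=[1], D=[(∅, {u↦0}, ∅) :: (∅, ∅, ∅)]>
19. <S=[1], E={q↦-2, u↦0}, C=∅, D=[(∅, {u↦0}, ∅) :: (∅, ∅, ∅)]>
20. <S=[1], E={u↦0}, C=∅, D=[(∅, ∅, ∅)]>
21. <S=[1], E=∅, C=∅, D=∅>
→ final value 1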